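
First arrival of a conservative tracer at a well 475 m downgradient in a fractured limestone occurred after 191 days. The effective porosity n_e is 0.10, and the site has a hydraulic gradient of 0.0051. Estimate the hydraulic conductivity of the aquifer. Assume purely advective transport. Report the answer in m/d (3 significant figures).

v = L / t = 475 / 191 = 2.487 m/d
K = v · n / i = 2.487 × 0.10 / 0.0051 = 48.8 m/d

48.8 m/d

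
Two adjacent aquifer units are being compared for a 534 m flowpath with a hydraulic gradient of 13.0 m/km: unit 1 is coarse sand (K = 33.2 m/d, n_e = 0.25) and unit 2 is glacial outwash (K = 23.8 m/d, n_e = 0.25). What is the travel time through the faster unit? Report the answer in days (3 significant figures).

Unit 1 (coarse sand): v = 33.2×0.013/0.25 = 1.726 m/d, t = 534/1.726 = 309.3 d
Unit 2 (glacial outwash): v = 23.8×0.013/0.25 = 1.238 m/d, t = 534/1.238 = 431.5 d
Faster unit: t = 309 d

309 days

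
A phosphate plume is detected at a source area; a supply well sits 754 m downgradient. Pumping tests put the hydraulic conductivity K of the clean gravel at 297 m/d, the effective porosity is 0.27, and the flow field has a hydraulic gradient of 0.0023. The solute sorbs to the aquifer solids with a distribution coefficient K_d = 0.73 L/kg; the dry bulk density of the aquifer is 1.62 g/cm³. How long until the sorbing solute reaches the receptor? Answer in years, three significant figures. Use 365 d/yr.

Specific discharge q = 297 × 0.0023 = 0.6831 m/d
Average linear velocity = 0.6831 / 0.27 = 2.530 m/d
Retardation R = 1 + ρ_b·K_d/n = 1 + 1.62×0.73/0.27 = 5.380
Contaminant velocity v_c = v/R = 2.530/5.380 = 0.4703 m/d
t = L/v_c = 754/0.4703 = 1603 d
   = 1603/365 = 4.39 yr

4.39 years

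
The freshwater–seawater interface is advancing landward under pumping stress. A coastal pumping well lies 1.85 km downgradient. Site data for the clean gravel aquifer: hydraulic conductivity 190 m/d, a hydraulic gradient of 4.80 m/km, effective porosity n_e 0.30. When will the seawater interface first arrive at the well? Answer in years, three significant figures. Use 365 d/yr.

Specific discharge q = 190 × 0.0048 = 0.9120 m/d
v = Ki/n = 190·0.0048/0.30 = 3.040 m/d
L = 1.85 km = 1850 m
t = L / v = 1850 / 3.040 = 608.6 d
   = 608.6 / 365 = 1.67 yr

1.67 years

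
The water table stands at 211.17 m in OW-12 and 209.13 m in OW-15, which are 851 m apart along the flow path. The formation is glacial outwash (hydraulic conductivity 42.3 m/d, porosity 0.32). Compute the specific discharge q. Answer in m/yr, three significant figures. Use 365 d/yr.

37.0 m/yr

Hydraulic gradient i = (211.17 − 209.13) / 851 = 2.04 / 851 = 0.002397
q = Ki = 42.3 × 0.002397 = 0.1014 m/d
   = 0.1014 × 365 = 37.0 m/yr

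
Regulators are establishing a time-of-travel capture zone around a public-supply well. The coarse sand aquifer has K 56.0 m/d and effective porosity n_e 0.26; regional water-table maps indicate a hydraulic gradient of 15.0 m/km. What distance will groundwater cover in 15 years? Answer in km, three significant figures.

q = Ki = 56.0 × 0.015 = 0.8400 m/d
v_s = q/n_e = 0.8400/0.26 = 3.231 m/d
T = 15 yr × 365 = 5475 d
L = v × T = 3.231 × 5475 = 17690 m
   = 17.7 km

17.7 km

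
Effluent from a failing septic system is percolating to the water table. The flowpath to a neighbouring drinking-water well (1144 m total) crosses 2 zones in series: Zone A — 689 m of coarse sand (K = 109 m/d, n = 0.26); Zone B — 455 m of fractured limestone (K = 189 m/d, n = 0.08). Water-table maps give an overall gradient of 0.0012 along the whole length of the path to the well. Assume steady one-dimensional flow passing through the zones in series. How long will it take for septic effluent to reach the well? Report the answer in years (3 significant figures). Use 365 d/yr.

3.75 years

Steady 1-D flow in series ⇒ the Darcy flux q is identical in every zone and the zone head losses add (resistances L/K in series).
Σ(L/K) = 689/109 + 455/189 = 6.321 + 2.407 = 8.729 d
K_eq = L_total / Σ(L/K) = 1144 / 8.729 = 131.1 m/d
q = K_eq · i = 131.1 × 0.0012 = 0.1573 m/d (same in every zone)
Zone A: v = q/n = 0.1573/0.26 = 0.6049 m/d → t_A = 689/0.6049 = 1139 d
Zone B: v = q/n = 0.1573/0.08 = 1.966 m/d → t_B = 455/1.966 = 231.4 d
Total t = 1139 + 231.4 = 1370 d
   = 1370 / 365 = 3.75 yr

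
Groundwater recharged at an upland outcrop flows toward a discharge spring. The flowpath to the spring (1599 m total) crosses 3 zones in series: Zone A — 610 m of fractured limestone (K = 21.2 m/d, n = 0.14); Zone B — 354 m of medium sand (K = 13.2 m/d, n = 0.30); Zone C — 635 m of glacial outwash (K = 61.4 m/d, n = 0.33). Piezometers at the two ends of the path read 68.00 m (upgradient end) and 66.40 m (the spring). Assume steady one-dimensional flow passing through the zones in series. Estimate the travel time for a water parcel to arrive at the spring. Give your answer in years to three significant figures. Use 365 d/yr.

45.3 years

Total head drop ΔH = 68.00 − 66.40 = 1.60 m
Continuity: the same q passes through each zone, so ΔH = q·Σ(L_j/K_j) — the zones act as resistances in series.
Σ(L/K) = 610/21.2 + 354/13.2 + 635/61.4 = 28.77 + 26.82 + 10.34 = 65.93 d
q = ΔH / Σ(L/K) = 1.60 / 65.93 = 0.02427 m/d (same in every zone)
Zone A: v = q/n = 0.02427/0.14 = 0.1733 m/d → t_A = 610/0.1733 = 3519 d
Zone B: v = q/n = 0.02427/0.30 = 0.08089 m/d → t_B = 354/0.08089 = 4376 d
Zone C: v = q/n = 0.02427/0.33 = 0.07354 m/d → t_C = 635/0.07354 = 8635 d
Total t = 3519 + 4376 + 8635 = 16530 d
   = 16530 / 365 = 45.3 yr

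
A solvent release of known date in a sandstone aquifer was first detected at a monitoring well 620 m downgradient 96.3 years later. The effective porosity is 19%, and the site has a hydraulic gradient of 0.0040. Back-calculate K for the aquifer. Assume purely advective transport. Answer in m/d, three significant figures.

t = 96.3 years = 35150 d
v = L / t = 620 / 35150 = 0.01764 m/d
K = v · n / i = 0.01764 × 0.19 / 0.0040 = 0.838 m/d

0.838 m/d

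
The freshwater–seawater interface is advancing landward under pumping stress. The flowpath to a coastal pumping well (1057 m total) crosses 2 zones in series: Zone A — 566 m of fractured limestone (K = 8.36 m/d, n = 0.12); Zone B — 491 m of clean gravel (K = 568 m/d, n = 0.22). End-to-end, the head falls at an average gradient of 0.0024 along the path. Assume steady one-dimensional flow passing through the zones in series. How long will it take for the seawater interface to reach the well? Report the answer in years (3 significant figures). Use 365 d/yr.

13.0 years

Steady 1-D flow in series ⇒ the Darcy flux q is identical in every zone and the zone head losses add (resistances L/K in series).
Σ(L/K) = 566/8.36 + 491/568 = 67.70 + 0.8644 = 68.57 d
K_eq = L_total / Σ(L/K) = 1057 / 68.57 = 15.42 m/d
q = K_eq · i = 15.42 × 0.0024 = 0.03700 m/d (same in every zone)
Zone A: v = q/n = 0.03700/0.12 = 0.3083 m/d → t_A = 566/0.3083 = 1836 d
Zone B: v = q/n = 0.03700/0.22 = 0.1682 m/d → t_B = 491/0.1682 = 2920 d
Total t = 1836 + 2920 = 4756 d
   = 4756 / 365 = 13.0 yr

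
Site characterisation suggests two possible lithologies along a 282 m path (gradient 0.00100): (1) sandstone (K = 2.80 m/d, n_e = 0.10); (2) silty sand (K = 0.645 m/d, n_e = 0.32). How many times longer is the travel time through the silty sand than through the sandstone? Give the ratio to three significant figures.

Unit 1 (sandstone): v = 2.80×0.0010/0.10 = 0.02800 m/d, t = 282/0.02800 = 10070 d
Unit 2 (silty sand): v = 0.645×0.0010/0.32 = 0.002016 m/d, t = 282/0.002016 = 139900 d
t(silty sand) / t(sandstone) = 139900/10070 = 13.9

13.9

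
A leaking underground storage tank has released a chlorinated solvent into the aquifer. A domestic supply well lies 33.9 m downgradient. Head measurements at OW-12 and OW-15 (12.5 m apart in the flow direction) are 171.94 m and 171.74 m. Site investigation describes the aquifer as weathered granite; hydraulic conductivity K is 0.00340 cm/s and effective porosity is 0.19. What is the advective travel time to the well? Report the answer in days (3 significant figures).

137 days

Hydraulic gradient i = (171.94 − 171.74) / 12.5 = 0.20 / 12.5 = 0.01600
K = 0.00340 cm/s × 864 = 2.938 m/d
Specific discharge q = 2.938 × 0.01600 = 0.04700 m/d
Seepage velocity v = q / n = 0.04700 / 0.19 = 0.2474 m/d
t = L / v = 33.9 / 0.2474 = 137.0 d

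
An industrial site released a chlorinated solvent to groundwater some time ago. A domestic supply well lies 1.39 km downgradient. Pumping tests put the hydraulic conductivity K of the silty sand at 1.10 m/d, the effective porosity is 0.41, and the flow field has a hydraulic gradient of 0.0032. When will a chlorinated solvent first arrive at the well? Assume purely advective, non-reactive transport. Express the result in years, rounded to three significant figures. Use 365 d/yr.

Darcy flux q = K·i = 1.10 × 0.0032 = 0.003520 m/d
v = Ki/n = 1.10·0.0032/0.41 = 0.008585 m/d
L = 1.39 km = 1390 m
t = L / v = 1390 / 0.008585 = 161900 d
   = 161900 / 365 = 444 yr

444 years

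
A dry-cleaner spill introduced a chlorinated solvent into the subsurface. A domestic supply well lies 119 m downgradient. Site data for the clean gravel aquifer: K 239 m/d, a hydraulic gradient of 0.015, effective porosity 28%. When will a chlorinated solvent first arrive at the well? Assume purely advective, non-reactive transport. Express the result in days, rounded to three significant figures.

9.29 days

q = Ki = 239 × 0.015 = 3.585 m/d
v = Ki/n = 239·0.015/0.28 = 12.80 m/d
t = L / v = 119 / 12.80 = 9.294 d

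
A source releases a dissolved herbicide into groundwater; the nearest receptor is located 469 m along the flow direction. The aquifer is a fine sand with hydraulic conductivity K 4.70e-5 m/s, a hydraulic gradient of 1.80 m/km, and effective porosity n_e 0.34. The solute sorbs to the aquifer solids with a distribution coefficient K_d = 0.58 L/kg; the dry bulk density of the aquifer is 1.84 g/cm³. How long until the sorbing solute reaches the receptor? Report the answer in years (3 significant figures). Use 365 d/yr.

247 years

K = 4.70e-5 m/s × 86400 s/d = 4.061 m/d
q = Ki = 4.061 × 0.0018 = 0.007309 m/d
Average linear velocity = 0.007309 / 0.34 = 0.02150 m/d
Retardation R = 1 + ρ_b·K_d/n = 1 + 1.84×0.58/0.34 = 4.139
Contaminant velocity v_c = v/R = 0.02150/4.139 = 0.005194 m/d
t = L/v_c = 469/0.005194 = 90290 d
   = 90290/365 = 247 yr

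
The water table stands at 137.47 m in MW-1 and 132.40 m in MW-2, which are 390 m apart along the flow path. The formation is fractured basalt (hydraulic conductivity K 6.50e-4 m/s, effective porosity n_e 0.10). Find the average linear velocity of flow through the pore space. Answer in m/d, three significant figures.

7.30 m/d

Hydraulic gradient i = (137.47 − 132.40) / 390 = 5.07 / 390 = 0.01300
K = 6.50e-4 m/s × 86400 s/d = 56.16 m/d
q = Ki = 56.16 × 0.01300 = 0.7301 m/d
v_s = q/n_e = 0.7301/0.10 = 7.301 m/d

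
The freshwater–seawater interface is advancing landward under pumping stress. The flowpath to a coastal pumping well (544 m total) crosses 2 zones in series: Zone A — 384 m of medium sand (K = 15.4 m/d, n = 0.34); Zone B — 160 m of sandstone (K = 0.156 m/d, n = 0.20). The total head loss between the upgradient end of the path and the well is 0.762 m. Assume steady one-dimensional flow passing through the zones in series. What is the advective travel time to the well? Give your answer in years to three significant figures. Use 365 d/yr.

614 years

Continuity: the same q passes through each zone, so ΔH = q·Σ(L_j/K_j) — the zones act as resistances in series.
Σ(L/K) = 384/15.4 + 160/0.156 = 24.94 + 1026 = 1051 d
q = ΔH / Σ(L/K) = 0.762 / 1051 = 7.253e-4 m/d (same in every zone)
Zone A: v = q/n = 7.253e-4/0.34 = 0.002133 m/d → t_A = 384/0.002133 = 180000 d
Zone B: v = q/n = 7.253e-4/0.20 = 0.003627 m/d → t_B = 160/0.003627 = 44120 d
Total t = 180000 + 44120 = 224100 d
   = 224100 / 365 = 614 yr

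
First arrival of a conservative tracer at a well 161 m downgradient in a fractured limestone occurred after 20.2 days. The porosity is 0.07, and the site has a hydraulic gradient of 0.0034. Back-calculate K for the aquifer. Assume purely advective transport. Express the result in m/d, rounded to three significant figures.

v = L / t = 161 / 20.2 = 7.970 m/d
K = v · n / i = 7.970 × 0.07 / 0.0034 = 164 m/d

164 m/d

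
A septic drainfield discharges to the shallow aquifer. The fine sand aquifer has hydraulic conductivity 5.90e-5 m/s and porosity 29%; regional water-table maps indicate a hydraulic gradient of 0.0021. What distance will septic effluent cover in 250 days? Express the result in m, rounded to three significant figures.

K = 5.90e-5 m/s × 86400 s/d = 5.098 m/d
Darcy flux q = K·i = 5.098 × 0.0021 = 0.01070 m/d
v_s = q/n_e = 0.01070/0.29 = 0.03691 m/d
L = v × T = 0.03691 × 250 = 9.228 m

9.23 m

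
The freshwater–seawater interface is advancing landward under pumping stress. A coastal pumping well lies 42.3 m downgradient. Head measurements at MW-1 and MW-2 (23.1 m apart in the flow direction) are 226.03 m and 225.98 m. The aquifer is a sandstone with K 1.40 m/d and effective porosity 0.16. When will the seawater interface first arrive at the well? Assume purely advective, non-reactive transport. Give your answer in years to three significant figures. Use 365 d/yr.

6.12 years

Hydraulic gradient i = (226.03 − 225.98) / 23.1 = 0.05 / 23.1 = 0.002165
Darcy flux q = K·i = 1.40 × 0.002165 = 0.003030 m/d
Average linear velocity = 0.003030 / 0.16 = 0.01894 m/d
t = L / v = 42.3 / 0.01894 = 2233 d
   = 2233 / 365 = 6.12 yr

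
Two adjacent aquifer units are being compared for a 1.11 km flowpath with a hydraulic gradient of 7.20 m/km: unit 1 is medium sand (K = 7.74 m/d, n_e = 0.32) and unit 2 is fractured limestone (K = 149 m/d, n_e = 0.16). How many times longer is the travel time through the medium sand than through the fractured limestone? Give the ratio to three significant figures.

38.5

Unit 1 (medium sand): v = 7.74×0.0072/0.32 = 0.1742 m/d, t = 1110/0.1742 = 6374 d
Unit 2 (fractured limestone): v = 149×0.0072/0.16 = 6.705 m/d, t = 1110/6.705 = 165.5 d
t(medium sand) / t(fractured limestone) = 6374/165.5 = 38.5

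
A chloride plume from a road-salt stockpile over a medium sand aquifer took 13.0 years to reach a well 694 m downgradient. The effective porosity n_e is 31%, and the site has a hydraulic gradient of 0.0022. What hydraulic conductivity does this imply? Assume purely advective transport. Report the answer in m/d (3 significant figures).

20.6 m/d

t = 13.0 years = 4745 d
v = L / t = 694 / 4745 = 0.1463 m/d
K = v · n / i = 0.1463 × 0.31 / 0.0022 = 20.6 m/d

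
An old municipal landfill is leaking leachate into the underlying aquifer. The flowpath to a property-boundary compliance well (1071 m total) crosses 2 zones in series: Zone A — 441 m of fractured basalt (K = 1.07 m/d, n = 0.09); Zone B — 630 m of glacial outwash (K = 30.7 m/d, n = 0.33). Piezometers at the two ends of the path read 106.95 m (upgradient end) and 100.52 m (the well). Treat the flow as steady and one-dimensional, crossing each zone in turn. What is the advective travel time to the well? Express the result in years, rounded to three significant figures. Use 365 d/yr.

45.6 years

Total head drop ΔH = 106.95 − 100.52 = 6.43 m
Steady 1-D flow in series ⇒ the Darcy flux q is identical in every zone and the zone head losses add (resistances L/K in series).
Σ(L/K) = 441/1.07 + 630/30.7 = 412.1 + 20.52 = 432.7 d
q = ΔH / Σ(L/K) = 6.43 / 432.7 = 0.01486 m/d (same in every zone)
Zone A: v = q/n = 0.01486/0.09 = 0.1651 m/d → t_A = 441/0.1651 = 2671 d
Zone B: v = q/n = 0.01486/0.33 = 0.04503 m/d → t_B = 630/0.04503 = 13990 d
Total t = 2671 + 13990 = 16660 d
   = 16660 / 365 = 45.6 yr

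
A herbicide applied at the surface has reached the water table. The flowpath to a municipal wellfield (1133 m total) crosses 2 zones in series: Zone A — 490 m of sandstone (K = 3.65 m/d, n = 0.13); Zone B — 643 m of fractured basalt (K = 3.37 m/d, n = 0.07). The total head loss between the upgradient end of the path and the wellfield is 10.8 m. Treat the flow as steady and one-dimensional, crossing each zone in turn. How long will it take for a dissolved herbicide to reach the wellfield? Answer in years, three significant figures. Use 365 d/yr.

Continuity: the same q passes through each zone, so ΔH = q·Σ(L_j/K_j) — the zones act as resistances in series.
Σ(L/K) = 490/3.65 + 643/3.37 = 134.2 + 190.8 = 325.0 d
q = ΔH / Σ(L/K) = 10.8 / 325.0 = 0.03323 m/d (same in every zone)
Zone A: v = q/n = 0.03323/0.13 = 0.2556 m/d → t_A = 490/0.2556 = 1917 d
Zone B: v = q/n = 0.03323/0.07 = 0.4747 m/d → t_B = 643/0.4747 = 1355 d
Total t = 1917 + 1355 = 3272 d
   = 3272 / 365 = 8.96 yr

8.96 years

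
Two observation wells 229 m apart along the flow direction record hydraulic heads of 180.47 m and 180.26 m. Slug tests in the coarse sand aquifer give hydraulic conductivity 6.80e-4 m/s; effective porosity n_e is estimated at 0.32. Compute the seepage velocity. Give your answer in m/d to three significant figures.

0.168 m/d

Hydraulic gradient i = (180.47 − 180.26) / 229 = 0.21 / 229 = 9.170e-4
K = 6.80e-4 m/s × 86400 s/d = 58.75 m/d
q = Ki = 58.75 × 9.170e-4 = 0.05388 m/d
Seepage velocity v = q / n = 0.05388 / 0.32 = 0.1684 m/d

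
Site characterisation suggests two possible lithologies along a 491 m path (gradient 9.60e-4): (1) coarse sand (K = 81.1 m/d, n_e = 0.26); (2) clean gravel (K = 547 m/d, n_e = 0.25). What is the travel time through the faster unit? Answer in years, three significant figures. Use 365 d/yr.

Unit 1 (coarse sand): v = 81.1×9.6e-4/0.26 = 0.2994 m/d, t = 491/0.2994 = 1640 d
Unit 2 (clean gravel): v = 547×9.6e-4/0.25 = 2.100 m/d, t = 491/2.100 = 233.8 d
Faster: 233.8 d / 365 = 0.640 yr

0.640 years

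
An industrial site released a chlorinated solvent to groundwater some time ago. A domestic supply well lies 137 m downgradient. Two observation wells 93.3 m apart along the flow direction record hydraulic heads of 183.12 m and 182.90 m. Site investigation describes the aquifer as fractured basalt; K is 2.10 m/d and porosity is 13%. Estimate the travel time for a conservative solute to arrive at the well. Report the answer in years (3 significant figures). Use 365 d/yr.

Hydraulic gradient i = (183.12 − 182.90) / 93.3 = 0.22 / 93.3 = 0.002358
Darcy flux q = K·i = 2.10 × 0.002358 = 0.004952 m/d
v_s = q/n_e = 0.004952/0.13 = 0.03809 m/d
t = L / v = 137 / 0.03809 = 3597 d
   = 3597 / 365 = 9.85 yr

9.85 years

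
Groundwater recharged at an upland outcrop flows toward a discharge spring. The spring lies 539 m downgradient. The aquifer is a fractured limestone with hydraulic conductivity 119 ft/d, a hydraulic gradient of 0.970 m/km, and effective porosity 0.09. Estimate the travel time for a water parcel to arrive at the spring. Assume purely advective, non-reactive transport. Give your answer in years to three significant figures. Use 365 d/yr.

K = 119 ft/d × 0.3048 = 36.27 m/d
Darcy flux q = K·i = 36.27 × 9.7e-4 = 0.03518 m/d
Seepage velocity v = q / n = 0.03518 / 0.09 = 0.3909 m/d
t = L / v = 539 / 0.3909 = 1379 d
   = 1379 / 365 = 3.78 yr

3.78 years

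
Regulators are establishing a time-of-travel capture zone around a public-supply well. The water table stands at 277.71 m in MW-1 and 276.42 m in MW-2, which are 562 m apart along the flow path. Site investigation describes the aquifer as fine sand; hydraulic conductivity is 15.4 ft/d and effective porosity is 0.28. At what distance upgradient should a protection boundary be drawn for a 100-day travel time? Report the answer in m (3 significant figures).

3.85 m

Hydraulic gradient i = (277.71 − 276.42) / 562 = 1.29 / 562 = 0.002295
K = 15.4 ft/d × 0.3048 = 4.694 m/d
Specific discharge q = 4.694 × 0.002295 = 0.01077 m/d
v_s = q/n_e = 0.01077/0.28 = 0.03848 m/d
L = v × T = 0.03848 × 100 = 3.848 m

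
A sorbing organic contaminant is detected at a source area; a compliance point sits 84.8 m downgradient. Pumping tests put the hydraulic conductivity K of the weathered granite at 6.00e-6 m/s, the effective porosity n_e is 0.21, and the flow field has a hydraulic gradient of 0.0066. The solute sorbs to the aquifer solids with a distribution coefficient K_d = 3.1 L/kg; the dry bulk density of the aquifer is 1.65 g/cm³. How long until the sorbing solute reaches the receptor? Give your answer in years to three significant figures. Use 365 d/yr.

K = 6.00e-6 m/s × 86400 s/d = 0.5184 m/d
q = Ki = 0.5184 × 0.0066 = 0.003421 m/d
v_s = q/n_e = 0.003421/0.21 = 0.01629 m/d
Retardation R = 1 + ρ_b·K_d/n = 1 + 1.65×3.1/0.21 = 25.36
Contaminant velocity v_c = v/R = 0.01629/25.36 = 6.425e-4 m/d
t = L/v_c = 84.8/6.425e-4 = 132000 d
   = 132000/365 = 362 yr

362 years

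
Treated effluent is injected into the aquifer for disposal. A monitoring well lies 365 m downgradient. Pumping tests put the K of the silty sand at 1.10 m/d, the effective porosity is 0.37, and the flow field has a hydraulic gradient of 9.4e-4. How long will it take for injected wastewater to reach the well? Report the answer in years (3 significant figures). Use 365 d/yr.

358 years

Specific discharge q = 1.10 × 9.4e-4 = 0.001034 m/d
Average linear velocity = 0.001034 / 0.37 = 0.002795 m/d
t = L / v = 365 / 0.002795 = 130600 d
   = 130600 / 365 = 358 yr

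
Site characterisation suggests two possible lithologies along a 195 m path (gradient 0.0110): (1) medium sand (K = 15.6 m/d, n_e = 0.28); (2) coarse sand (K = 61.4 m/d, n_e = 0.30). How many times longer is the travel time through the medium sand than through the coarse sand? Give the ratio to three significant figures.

Unit 1 (medium sand): v = 15.6×0.011/0.28 = 0.6129 m/d, t = 195/0.6129 = 318.2 d
Unit 2 (coarse sand): v = 61.4×0.011/0.30 = 2.251 m/d, t = 195/2.251 = 86.62 d
t(medium sand) / t(coarse sand) = 318.2/86.62 = 3.67

3.67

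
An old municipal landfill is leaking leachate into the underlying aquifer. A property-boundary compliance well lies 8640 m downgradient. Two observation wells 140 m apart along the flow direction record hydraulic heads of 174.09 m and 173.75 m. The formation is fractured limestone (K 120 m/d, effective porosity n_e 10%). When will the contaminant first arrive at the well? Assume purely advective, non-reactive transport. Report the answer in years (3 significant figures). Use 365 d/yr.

Hydraulic gradient i = (174.09 − 173.75) / 140 = 0.34 / 140 = 0.002429
Specific discharge q = 120 × 0.002429 = 0.2914 m/d
Seepage velocity v = q / n = 0.2914 / 0.10 = 2.914 m/d
t = L / v = 8640 / 2.914 = 2965 d
   = 2965 / 365 = 8.12 yr

8.12 years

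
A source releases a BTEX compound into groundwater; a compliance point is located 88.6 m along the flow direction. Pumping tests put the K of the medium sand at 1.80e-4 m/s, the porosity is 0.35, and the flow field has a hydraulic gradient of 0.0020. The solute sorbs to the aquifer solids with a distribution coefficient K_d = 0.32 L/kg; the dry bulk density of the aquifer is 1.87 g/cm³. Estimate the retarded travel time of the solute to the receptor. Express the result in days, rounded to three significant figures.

K = 1.80e-4 m/s × 86400 s/d = 15.55 m/d
q = Ki = 15.55 × 0.0020 = 0.03110 m/d
v_s = q/n_e = 0.03110/0.35 = 0.08887 m/d
Retardation R = 1 + ρ_b·K_d/n = 1 + 1.87×0.32/0.35 = 2.710
Contaminant velocity v_c = v/R = 0.08887/2.710 = 0.03280 m/d
t = L/v_c = 88.6/0.03280 = 2702 d

2700 days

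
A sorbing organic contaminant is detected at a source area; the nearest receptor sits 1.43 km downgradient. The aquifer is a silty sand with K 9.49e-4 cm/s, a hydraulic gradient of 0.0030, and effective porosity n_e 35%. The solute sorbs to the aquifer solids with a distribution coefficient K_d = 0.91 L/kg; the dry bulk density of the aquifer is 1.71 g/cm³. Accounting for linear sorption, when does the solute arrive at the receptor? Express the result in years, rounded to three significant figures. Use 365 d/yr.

K = 9.49e-4 cm/s × 864 = 0.8199 m/d
Specific discharge q = 0.8199 × 0.0030 = 0.002460 m/d
v = Ki/n = 0.8199·0.0030/0.35 = 0.007028 m/d
Retardation R = 1 + ρ_b·K_d/n = 1 + 1.71×0.91/0.35 = 5.446
Contaminant velocity v_c = v/R = 0.007028/5.446 = 0.001290 m/d
L = 1.43 km = 1430 m
t = L/v_c = 1430/0.001290 = 1.108e6 d
   = 1.108e6/365 = 3040 yr

3040 years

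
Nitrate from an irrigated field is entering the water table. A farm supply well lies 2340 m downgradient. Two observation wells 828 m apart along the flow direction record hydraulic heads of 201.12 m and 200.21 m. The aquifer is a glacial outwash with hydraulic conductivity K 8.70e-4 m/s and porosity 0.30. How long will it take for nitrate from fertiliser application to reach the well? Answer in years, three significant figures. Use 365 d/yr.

23.3 years

Hydraulic gradient i = (201.12 − 200.21) / 828 = 0.91 / 828 = 0.001099
K = 8.70e-4 m/s × 86400 s/d = 75.17 m/d
Darcy flux q = K·i = 75.17 × 0.001099 = 0.08261 m/d
Seepage velocity v = q / n = 0.08261 / 0.30 = 0.2754 m/d
t = L / v = 2340 / 0.2754 = 8498 d
   = 8498 / 365 = 23.3 yr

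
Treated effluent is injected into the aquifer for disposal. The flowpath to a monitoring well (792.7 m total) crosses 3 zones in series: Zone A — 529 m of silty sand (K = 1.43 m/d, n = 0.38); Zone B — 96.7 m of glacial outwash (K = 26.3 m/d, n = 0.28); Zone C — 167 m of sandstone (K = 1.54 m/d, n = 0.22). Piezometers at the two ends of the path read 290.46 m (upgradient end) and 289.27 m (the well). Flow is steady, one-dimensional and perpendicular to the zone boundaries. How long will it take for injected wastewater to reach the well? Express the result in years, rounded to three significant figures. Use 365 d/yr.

Total head drop ΔH = 290.46 − 289.27 = 1.19 m
Steady 1-D flow in series ⇒ the Darcy flux q is identical in every zone and the zone head losses add (resistances L/K in series).
Σ(L/K) = 529/1.43 + 96.7/26.3 + 167/1.54 = 369.9 + 3.677 + 108.4 = 482.0 d
q = ΔH / Σ(L/K) = 1.19 / 482.0 = 0.002469 m/d (same in every zone)
Zone A: v = q/n = 0.002469/0.38 = 0.006496 m/d → t_A = 529/0.006496 = 81430 d
Zone B: v = q/n = 0.002469/0.28 = 0.008817 m/d → t_B = 96.7/0.008817 = 10970 d
Zone C: v = q/n = 0.002469/0.22 = 0.01122 m/d → t_C = 167/0.01122 = 14880 d
Total t = 81430 + 10970 + 14880 = 107300 d
   = 107300 / 365 = 294 yr

294 years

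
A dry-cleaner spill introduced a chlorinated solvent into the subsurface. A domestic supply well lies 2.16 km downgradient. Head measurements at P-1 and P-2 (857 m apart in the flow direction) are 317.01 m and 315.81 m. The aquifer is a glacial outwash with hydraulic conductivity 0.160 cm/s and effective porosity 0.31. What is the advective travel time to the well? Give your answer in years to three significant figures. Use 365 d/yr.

Hydraulic gradient i = (317.01 − 315.81) / 857 = 1.20 / 857 = 0.001400
K = 0.160 cm/s × 864 = 138.2 m/d
q = Ki = 138.2 × 0.001400 = 0.1936 m/d
v_s = q/n_e = 0.1936/0.31 = 0.6244 m/d
L = 2.16 km = 2160 m
t = L / v = 2160 / 0.6244 = 3459 d
   = 3459 / 365 = 9.48 yr

9.48 years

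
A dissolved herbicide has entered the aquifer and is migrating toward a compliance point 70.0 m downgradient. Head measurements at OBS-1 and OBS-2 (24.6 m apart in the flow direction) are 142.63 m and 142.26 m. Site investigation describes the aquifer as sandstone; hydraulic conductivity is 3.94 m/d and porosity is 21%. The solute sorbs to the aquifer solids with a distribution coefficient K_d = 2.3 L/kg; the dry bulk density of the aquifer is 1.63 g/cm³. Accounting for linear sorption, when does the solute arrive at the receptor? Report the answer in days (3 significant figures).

4680 days

Hydraulic gradient i = (142.63 − 142.26) / 24.6 = 0.37 / 24.6 = 0.01504
Darcy flux q = K·i = 3.94 × 0.01504 = 0.05926 m/d
v_s = q/n_e = 0.05926/0.21 = 0.2822 m/d
Retardation R = 1 + ρ_b·K_d/n = 1 + 1.63×2.3/0.21 = 18.85
Contaminant velocity v_c = v/R = 0.2822/18.85 = 0.01497 m/d
t = L/v_c = 70.0/0.01497 = 4676 d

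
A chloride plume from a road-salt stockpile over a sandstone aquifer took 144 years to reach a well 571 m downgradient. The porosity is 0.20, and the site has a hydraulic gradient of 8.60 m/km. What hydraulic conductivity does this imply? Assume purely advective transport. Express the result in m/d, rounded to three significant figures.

t = 144 years = 52560 d
v = L / t = 571 / 52560 = 0.01086 m/d
K = v · n / i = 0.01086 × 0.20 / 0.0086 = 0.253 m/d

0.253 m/d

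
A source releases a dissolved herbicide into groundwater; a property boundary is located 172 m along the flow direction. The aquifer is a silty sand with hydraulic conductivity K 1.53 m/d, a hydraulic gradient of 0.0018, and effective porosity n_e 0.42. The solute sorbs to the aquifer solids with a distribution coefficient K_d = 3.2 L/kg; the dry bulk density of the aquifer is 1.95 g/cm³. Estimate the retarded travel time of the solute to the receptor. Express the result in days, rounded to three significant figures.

416000 days

Specific discharge q = 1.53 × 0.0018 = 0.002754 m/d
v_s = q/n_e = 0.002754/0.42 = 0.006557 m/d
Retardation R = 1 + ρ_b·K_d/n = 1 + 1.95×3.2/0.42 = 15.86
Contaminant velocity v_c = v/R = 0.006557/15.86 = 4.135e-4 m/d
t = L/v_c = 172/4.135e-4 = 415900 d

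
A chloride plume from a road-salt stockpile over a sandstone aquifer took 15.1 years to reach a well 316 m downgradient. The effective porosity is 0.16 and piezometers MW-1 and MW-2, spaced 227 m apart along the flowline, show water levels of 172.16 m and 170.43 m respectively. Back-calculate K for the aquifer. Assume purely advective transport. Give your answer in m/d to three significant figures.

Hydraulic gradient i = (172.16 − 170.43) / 227 = 1.73 / 227 = 0.007621
t = 15.1 years = 5512 d
v = L / t = 316 / 5512 = 0.05733 m/d
K = v · n / i = 0.05733 × 0.16 / 0.007621 = 1.20 m/d

1.20 m/d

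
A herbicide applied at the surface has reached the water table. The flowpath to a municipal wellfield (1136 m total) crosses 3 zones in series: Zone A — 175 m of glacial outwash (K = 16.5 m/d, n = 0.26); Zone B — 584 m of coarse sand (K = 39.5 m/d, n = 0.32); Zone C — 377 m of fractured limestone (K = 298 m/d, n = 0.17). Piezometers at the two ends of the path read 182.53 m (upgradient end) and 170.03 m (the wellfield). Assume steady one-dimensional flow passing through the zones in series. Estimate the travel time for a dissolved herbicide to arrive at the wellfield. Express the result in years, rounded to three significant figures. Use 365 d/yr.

1.73 years

Total head drop ΔH = 182.53 − 170.03 = 12.50 m
Steady 1-D flow in series ⇒ the Darcy flux q is identical in every zone and the zone head losses add (resistances L/K in series).
Σ(L/K) = 175/16.5 + 584/39.5 + 377/298 = 10.61 + 14.78 + 1.265 = 26.66 d
q = ΔH / Σ(L/K) = 12.50 / 26.66 = 0.4689 m/d (same in every zone)
Zone A: v = q/n = 0.4689/0.26 = 1.804 m/d → t_A = 175/1.804 = 97.03 d
Zone B: v = q/n = 0.4689/0.32 = 1.465 m/d → t_B = 584/1.465 = 398.5 d
Zone C: v = q/n = 0.4689/0.17 = 2.758 m/d → t_C = 377/2.758 = 136.7 d
Total t = 97.03 + 398.5 + 136.7 = 632.2 d
   = 632.2 / 365 = 1.73 yr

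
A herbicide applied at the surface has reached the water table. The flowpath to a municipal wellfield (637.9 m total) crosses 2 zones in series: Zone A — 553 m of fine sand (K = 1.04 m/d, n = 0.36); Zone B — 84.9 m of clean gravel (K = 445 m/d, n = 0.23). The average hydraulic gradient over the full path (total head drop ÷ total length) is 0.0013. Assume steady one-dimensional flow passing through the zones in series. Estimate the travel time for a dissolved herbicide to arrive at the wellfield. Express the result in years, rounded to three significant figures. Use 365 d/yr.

For zones in series the flux q is common to all zones; the equivalent conductivity is the harmonic (thickness-weighted) mean, K_eq = L_total / Σ(L_j/K_j).
Σ(L/K) = 553/1.04 + 84.9/445 = 531.7 + 0.1908 = 531.9 d
K_eq = L_total / Σ(L/K) = 637.9 / 531.9 = 1.199 m/d
q = K_eq · i = 1.199 × 0.0013 = 0.001559 m/d (same in every zone)
Zone A: v = q/n = 0.001559/0.36 = 0.004331 m/d → t_A = 553/0.004331 = 127700 d
Zone B: v = q/n = 0.001559/0.23 = 0.006778 m/d → t_B = 84.9/0.006778 = 12530 d
Total t = 127700 + 12530 = 140200 d
   = 140200 / 365 = 384 yr

384 years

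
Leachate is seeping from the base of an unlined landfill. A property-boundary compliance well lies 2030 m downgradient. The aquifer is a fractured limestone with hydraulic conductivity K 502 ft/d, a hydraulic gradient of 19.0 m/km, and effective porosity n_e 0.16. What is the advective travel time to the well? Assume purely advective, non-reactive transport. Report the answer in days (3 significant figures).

K = 502 ft/d × 0.3048 = 153.0 m/d
Darcy flux q = K·i = 153.0 × 0.019 = 2.907 m/d
Average linear velocity = 2.907 / 0.16 = 18.17 m/d
t = L / v = 2030 / 18.17 = 111.7 d

112 days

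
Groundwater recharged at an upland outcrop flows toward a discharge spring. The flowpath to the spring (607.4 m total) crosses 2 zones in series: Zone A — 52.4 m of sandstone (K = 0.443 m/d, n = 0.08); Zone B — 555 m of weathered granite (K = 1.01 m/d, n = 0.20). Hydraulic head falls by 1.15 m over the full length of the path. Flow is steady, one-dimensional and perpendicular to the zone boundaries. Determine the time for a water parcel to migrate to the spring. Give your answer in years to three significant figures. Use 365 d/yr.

Steady 1-D flow in series ⇒ the Darcy flux q is identical in every zone and the zone head losses add (resistances L/K in series).
Σ(L/K) = 52.4/0.443 + 555/1.01 = 118.3 + 549.5 = 667.8 d
q = ΔH / Σ(L/K) = 1.15 / 667.8 = 0.001722 m/d (same in every zone)
Zone A: v = q/n = 0.001722/0.08 = 0.02153 m/d → t_A = 52.4/0.02153 = 2434 d
Zone B: v = q/n = 0.001722/0.20 = 0.008610 m/d → t_B = 555/0.008610 = 64460 d
Total t = 2434 + 64460 = 66890 d
   = 66890 / 365 = 183 yr

183 years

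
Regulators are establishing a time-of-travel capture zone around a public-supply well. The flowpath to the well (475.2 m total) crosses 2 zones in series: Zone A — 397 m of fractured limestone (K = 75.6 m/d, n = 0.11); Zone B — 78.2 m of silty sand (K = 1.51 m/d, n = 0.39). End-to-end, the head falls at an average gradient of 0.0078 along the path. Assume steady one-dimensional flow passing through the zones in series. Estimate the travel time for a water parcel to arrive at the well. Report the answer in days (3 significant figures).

1140 days

For zones in series the flux q is common to all zones; the equivalent conductivity is the harmonic (thickness-weighted) mean, K_eq = L_total / Σ(L_j/K_j).
Σ(L/K) = 397/75.6 + 78.2/1.51 = 5.251 + 51.79 = 57.04 d
K_eq = L_total / Σ(L/K) = 475.2 / 57.04 = 8.331 m/d
q = K_eq · i = 8.331 × 0.0078 = 0.06498 m/d (same in every zone)
Zone A: v = q/n = 0.06498/0.11 = 0.5907 m/d → t_A = 397/0.5907 = 672.0 d
Zone B: v = q/n = 0.06498/0.39 = 0.1666 m/d → t_B = 78.2/0.1666 = 469.3 d
Total t = 672.0 + 469.3 = 1141 d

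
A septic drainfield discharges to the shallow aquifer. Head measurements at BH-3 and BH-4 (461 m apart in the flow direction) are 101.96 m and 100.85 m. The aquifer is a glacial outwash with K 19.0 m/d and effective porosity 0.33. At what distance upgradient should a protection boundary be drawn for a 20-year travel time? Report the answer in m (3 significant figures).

Hydraulic gradient i = (101.96 − 100.85) / 461 = 1.11 / 461 = 0.002408
q = Ki = 19.0 × 0.002408 = 0.04575 m/d
v_s = q/n_e = 0.04575/0.33 = 0.1386 m/d
T = 20 yr × 365 = 7300 d
L = v × T = 0.1386 × 7300 = 1012 m

1010 m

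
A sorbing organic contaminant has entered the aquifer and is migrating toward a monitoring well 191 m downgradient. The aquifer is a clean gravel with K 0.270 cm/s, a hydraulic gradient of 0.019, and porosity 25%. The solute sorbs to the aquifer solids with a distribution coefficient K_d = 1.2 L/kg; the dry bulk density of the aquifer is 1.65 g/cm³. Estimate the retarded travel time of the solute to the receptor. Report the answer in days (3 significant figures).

96.1 days

K = 0.270 cm/s × 864 = 233.3 m/d
Darcy flux q = K·i = 233.3 × 0.019 = 4.432 m/d
v = Ki/n = 233.3·0.019/0.25 = 17.73 m/d
Retardation R = 1 + ρ_b·K_d/n = 1 + 1.65×1.2/0.25 = 8.920
Contaminant velocity v_c = v/R = 17.73/8.920 = 1.988 m/d
t = L/v_c = 191/1.988 = 96.10 d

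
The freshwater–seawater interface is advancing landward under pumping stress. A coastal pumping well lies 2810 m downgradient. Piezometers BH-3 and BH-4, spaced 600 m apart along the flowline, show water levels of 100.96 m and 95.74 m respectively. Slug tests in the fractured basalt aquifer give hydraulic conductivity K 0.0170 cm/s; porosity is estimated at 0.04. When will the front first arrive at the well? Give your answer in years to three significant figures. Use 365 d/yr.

2.41 years

Hydraulic gradient i = (100.96 − 95.74) / 600 = 5.22 / 600 = 0.008700
K = 0.0170 cm/s × 864 = 14.69 m/d
Specific discharge q = 14.69 × 0.008700 = 0.1278 m/d
Average linear velocity = 0.1278 / 0.04 = 3.195 m/d
t = L / v = 2810 / 3.195 = 879.6 d
   = 879.6 / 365 = 2.41 yr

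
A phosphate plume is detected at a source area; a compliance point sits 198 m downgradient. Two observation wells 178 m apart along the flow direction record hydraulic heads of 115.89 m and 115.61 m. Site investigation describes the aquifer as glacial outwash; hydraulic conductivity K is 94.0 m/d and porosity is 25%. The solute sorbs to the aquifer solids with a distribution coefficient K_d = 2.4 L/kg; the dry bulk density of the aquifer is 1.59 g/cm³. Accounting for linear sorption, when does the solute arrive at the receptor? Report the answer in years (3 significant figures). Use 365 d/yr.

Hydraulic gradient i = (115.89 − 115.61) / 178 = 0.28 / 178 = 0.001573
Darcy flux q = K·i = 94.0 × 0.001573 = 0.1479 m/d
Average linear velocity = 0.1479 / 0.25 = 0.5915 m/d
Retardation R = 1 + ρ_b·K_d/n = 1 + 1.59×2.4/0.25 = 16.26
Contaminant velocity v_c = v/R = 0.5915/16.26 = 0.03637 m/d
t = L/v_c = 198/0.03637 = 5445 d
   = 5445/365 = 14.9 yr

14.9 years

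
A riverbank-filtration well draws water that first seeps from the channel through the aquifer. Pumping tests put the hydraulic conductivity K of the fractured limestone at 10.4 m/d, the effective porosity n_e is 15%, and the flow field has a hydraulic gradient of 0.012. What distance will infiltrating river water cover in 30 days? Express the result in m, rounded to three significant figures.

25.0 m

Darcy flux q = K·i = 10.4 × 0.012 = 0.1248 m/d
v = Ki/n = 10.4·0.012/0.15 = 0.8320 m/d
L = v × T = 0.8320 × 30 = 24.96 m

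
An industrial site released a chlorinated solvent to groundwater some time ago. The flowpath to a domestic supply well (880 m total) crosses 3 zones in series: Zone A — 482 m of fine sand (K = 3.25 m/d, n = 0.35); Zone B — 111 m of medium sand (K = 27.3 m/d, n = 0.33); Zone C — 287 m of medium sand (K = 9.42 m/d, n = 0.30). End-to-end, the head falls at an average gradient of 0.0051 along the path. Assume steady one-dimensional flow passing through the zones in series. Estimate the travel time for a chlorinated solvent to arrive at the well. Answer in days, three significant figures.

11900 days

Steady 1-D flow in series ⇒ the Darcy flux q is identical in every zone and the zone head losses add (resistances L/K in series).
Σ(L/K) = 482/3.25 + 111/27.3 + 287/9.42 = 148.3 + 4.066 + 30.47 = 182.8 d
K_eq = L_total / Σ(L/K) = 880 / 182.8 = 4.813 m/d
q = K_eq · i = 4.813 × 0.0051 = 0.02455 m/d (same in every zone)
Zone A: v = q/n = 0.02455/0.35 = 0.07013 m/d → t_A = 482/0.07013 = 6873 d
Zone B: v = q/n = 0.02455/0.33 = 0.07438 m/d → t_B = 111/0.07438 = 1492 d
Zone C: v = q/n = 0.02455/0.30 = 0.08182 m/d → t_C = 287/0.08182 = 3508 d
Total t = 6873 + 1492 + 3508 = 11870 d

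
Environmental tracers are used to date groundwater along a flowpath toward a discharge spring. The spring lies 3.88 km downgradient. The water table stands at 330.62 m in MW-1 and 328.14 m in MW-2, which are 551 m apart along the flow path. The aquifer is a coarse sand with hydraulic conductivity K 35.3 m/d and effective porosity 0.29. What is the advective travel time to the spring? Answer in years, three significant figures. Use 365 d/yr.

Hydraulic gradient i = (330.62 − 328.14) / 551 = 2.48 / 551 = 0.004501
q = Ki = 35.3 × 0.004501 = 0.1589 m/d
Average linear velocity = 0.1589 / 0.29 = 0.5479 m/d
L = 3.88 km = 3880 m
t = L / v = 3880 / 0.5479 = 7082 d
   = 7082 / 365 = 19.4 yr

19.4 years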